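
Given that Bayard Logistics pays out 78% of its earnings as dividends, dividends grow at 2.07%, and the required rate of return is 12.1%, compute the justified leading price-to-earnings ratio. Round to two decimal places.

Justified leading P/E = b/(r−g) = 0.78/(0.121−0.0207) = 7.7767

7.78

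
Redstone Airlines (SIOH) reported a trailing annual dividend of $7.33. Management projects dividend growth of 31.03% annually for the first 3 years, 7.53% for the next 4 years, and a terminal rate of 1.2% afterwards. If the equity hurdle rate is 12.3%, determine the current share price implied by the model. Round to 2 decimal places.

$161.24

Three-stage DDM. Project D₁…D_7; terminal Gordon value at t=7 with g = 0.012; discount at r = 0.123.
D_1 = 9.6045
D_2 = 12.5848
D_3 = 16.4898
D_4 = 17.7315
D_5 = 19.0667
D_6 = 20.5024
D_7 = 22.0463
TV_7 = 22.3108/(0.123−0.012) = 200.9983
P₀ = Σ Dₜ/(1+r)ᵗ + TV_7/(1+r)^7 = 161.2430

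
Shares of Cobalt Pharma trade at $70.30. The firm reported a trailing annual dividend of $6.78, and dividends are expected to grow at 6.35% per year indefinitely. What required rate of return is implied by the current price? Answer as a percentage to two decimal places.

Rearranging the constant-growth DDM: r = D₁/P₀ + g.
D₁ = 6.78 × (1 + 0.0635) = 7.2105.
r = 7.2105 / 70.30 + 0.0635 = 0.10257 + 0.0635 = 0.16607

16.61%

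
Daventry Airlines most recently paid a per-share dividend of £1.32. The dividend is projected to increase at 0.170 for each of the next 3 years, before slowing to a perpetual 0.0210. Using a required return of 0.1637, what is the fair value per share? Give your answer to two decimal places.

Two-stage DDM. Project D₁…D_3 at 0.17, terminal growth 0.021, discount at r = 0.1637.
D_1 = 1.5444
D_2 = 1.8069
D_3 = 2.1141
Terminal value at t=3: TV = D_4/(r−g) = 2.1585/(0.1637−0.021) = 15.1263
P₀ = 1.5444/(1+0.1637)^1 + 1.8069/(1+0.1637)^2 + 2.1141/(1+0.1637)^3 + 15.1263/(1+0.1637)^3 = 13.6017

£13.60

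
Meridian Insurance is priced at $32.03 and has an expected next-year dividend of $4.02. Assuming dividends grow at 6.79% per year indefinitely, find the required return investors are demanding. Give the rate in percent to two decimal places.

19.34%

Rearranging the constant-growth DDM: r = D₁/P₀ + g.
r = 4.0200 / 32.03 + 0.0679 = 0.12551 + 0.0679 = 0.19341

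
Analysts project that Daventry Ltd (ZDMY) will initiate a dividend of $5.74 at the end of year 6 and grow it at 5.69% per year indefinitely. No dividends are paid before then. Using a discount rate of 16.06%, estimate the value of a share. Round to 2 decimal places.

$26.29

Deferred-dividend DDM. At t=5 the remaining stream is a growing perpetuity with first payment D_6 = 5.74.
V_5 = D_6/(r−g) = 5.74/(0.1606−0.0569) = 55.3520
P₀ = V_5/(1+r)^5 = 55.3520/(1+0.1606)^5 = 26.2857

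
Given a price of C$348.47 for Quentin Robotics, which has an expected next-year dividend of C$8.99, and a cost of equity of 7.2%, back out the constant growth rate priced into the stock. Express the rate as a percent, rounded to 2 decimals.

4.62%

From P₀ = D₁/(r − g), the implied growth is g = r − D₁/P₀.
g = 0.072 − 8.99/348.47 = 0.072 − 0.02580 = 0.04620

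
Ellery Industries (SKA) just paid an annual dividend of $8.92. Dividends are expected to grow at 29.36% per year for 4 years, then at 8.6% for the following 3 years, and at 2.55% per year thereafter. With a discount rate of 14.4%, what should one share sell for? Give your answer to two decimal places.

Three-stage DDM. Project D₁…D_7; terminal Gordon value at t=7 with g = 0.0255; discount at r = 0.144.
D_1 = 11.5389
D_2 = 14.9267
D_3 = 19.3092
D_4 = 24.9784
D_5 = 27.1266
D_6 = 29.4594
D_7 = 31.9930
TV_7 = 32.8088/(0.144−0.0255) = 276.8673
P₀ = Σ Dₜ/(1+r)ᵗ + TV_7/(1+r)^7 = 196.4012

$196.40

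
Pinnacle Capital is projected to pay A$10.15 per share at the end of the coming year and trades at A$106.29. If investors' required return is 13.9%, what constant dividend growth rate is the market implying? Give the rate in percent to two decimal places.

From P₀ = D₁/(r − g), the implied growth is g = r − D₁/P₀.
g = 0.139 − 10.15/106.29 = 0.139 − 0.09549 = 0.04351

4.35%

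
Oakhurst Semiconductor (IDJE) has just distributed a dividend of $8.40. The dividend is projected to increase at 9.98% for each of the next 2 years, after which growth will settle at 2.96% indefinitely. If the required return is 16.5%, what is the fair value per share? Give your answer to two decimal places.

Two-stage DDM. Project D₁…D_2 at 0.0998, terminal growth 0.0296, discount at r = 0.165.
D_1 = 9.2383
D_2 = 10.1603
Terminal value at t=2: TV = D_3/(r−g) = 10.4610/(0.165−0.0296) = 77.2603
P₀ = 9.2383/(1+0.165)^1 + 10.1603/(1+0.165)^2 + 77.2603/(1+0.165)^2 = 72.3412

$72.34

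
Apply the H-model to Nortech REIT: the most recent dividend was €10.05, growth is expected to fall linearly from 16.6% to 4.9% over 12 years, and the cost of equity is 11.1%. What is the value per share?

€283.83

H-model: P₀ = D₀[(1+g_L) + H(g_S−g_L)]/(r−g_L), with H = 12/2 = 6.
P₀ = 10.05 × [(1+0.049) + 6×(0.166−0.049)] / (0.111−0.049)
   = 10.05 × 1.7510 / 0.062 = 283.8315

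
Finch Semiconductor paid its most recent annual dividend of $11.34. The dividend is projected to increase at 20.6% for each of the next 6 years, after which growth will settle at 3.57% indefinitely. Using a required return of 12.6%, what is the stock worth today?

Two-stage DDM. Project D₁…D_6 at 0.206, terminal growth 0.0357, discount at r = 0.126.
D_1 = 13.6760
D_2 = 16.4933
D_3 = 19.8909
D_4 = 23.9885
D_5 = 28.9301
D_6 = 34.8897
Terminal value at t=6: TV = D_7/(r−g) = 36.1352/(0.126−0.0357) = 400.1687
P₀ = 13.6760/(1+0.126)^1 + 16.4933/(1+0.126)^2 + 19.8909/(1+0.126)^3 + 23.9885/(1+0.126)^4 + 28.9301/(1+0.126)^5 + 34.8897/(1+0.126)^6 + 400.1687/(1+0.126)^6 = 283.4532

$283.45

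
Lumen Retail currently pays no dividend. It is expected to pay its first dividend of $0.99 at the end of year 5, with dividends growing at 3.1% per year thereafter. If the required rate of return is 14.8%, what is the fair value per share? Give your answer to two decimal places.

$4.87

Deferred-dividend DDM. At t=4 the remaining stream is a growing perpetuity with first payment D_5 = 0.99.
V_4 = D_5/(r−g) = 0.99/(0.148−0.031) = 8.4615
P₀ = V_4/(1+r)^4 = 8.4615/(1+0.148)^4 = 4.8717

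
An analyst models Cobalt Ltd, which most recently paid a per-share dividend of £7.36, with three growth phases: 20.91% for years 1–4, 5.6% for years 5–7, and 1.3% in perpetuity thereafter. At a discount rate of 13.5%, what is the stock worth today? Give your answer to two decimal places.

Three-stage DDM. Project D₁…D_7; terminal Gordon value at t=7 with g = 0.013; discount at r = 0.135.
D_1 = 8.8990
D_2 = 10.7598
D_3 = 13.0096
D_4 = 15.7299
D_5 = 16.6108
D_6 = 17.5410
D_7 = 18.5233
TV_7 = 18.7641/(0.135−0.013) = 153.8042
P₀ = Σ Dₜ/(1+r)ᵗ + TV_7/(1+r)^7 = 122.6135

£122.61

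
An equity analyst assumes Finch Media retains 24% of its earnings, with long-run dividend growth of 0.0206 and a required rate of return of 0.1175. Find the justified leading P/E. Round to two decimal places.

Payout ratio b = 1 − 0.24 = 0.76.
Justified leading P/E = b/(r−g) = 0.76/(0.1175−0.0206) = 7.8431

7.84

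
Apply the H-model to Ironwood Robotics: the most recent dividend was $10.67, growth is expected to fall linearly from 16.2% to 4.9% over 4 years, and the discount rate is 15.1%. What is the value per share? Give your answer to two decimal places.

$133.38

H-model: P₀ = D₀[(1+g_L) + H(g_S−g_L)]/(r−g_L), with H = 4/2 = 2.
P₀ = 10.67 × [(1+0.049) + 2×(0.162−0.049)] / (0.151−0.049)
   = 10.67 × 1.2750 / 0.102 = 133.3750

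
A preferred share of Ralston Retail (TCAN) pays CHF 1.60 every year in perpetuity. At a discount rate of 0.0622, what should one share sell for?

CHF 25.72

Zero-growth DDM (perpetuity): P₀ = D/r = 1.60 / 0.0622 = 25.7235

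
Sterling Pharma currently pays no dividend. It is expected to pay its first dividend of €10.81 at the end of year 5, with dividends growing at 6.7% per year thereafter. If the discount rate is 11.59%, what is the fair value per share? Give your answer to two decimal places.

Deferred-dividend DDM. At t=4 the remaining stream is a growing perpetuity with first payment D_5 = 10.81.
V_4 = D_5/(r−g) = 10.81/(0.1159−0.067) = 221.0634
P₀ = V_4/(1+r)^4 = 221.0634/(1+0.1159)^4 = 142.5659

€142.57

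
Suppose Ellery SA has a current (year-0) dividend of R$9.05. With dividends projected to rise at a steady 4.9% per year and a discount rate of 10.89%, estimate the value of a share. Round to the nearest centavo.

Gordon growth model: P₀ = D₁/(r − g). D₁ = 9.05 × (1 + 0.049) = 9.4934.
P₀ = 9.4934 / (0.1089 − 0.049) = 9.4934 / 0.0599 = 158.4883

R$158.49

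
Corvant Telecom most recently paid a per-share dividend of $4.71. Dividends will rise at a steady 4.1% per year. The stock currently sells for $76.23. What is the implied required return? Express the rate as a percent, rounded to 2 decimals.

10.53%

Rearranging the constant-growth DDM: r = D₁/P₀ + g.
D₁ = 4.71 × (1 + 0.041) = 4.9031.
r = 4.9031 / 76.23 + 0.041 = 0.06432 + 0.041 = 0.10532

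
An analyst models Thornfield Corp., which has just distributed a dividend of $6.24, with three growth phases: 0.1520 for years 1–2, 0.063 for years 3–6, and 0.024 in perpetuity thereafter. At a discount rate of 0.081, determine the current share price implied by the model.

$159.96

Three-stage DDM. Project D₁…D_6; terminal Gordon value at t=6 with g = 0.024; discount at r = 0.081.
D_1 = 7.1885
D_2 = 8.2811
D_3 = 8.8028
D_4 = 9.3574
D_5 = 9.9469
D_6 = 10.5736
TV_6 = 10.8274/(0.081−0.024) = 189.9537
P₀ = Σ Dₜ/(1+r)ᵗ + TV_6/(1+r)^6 = 159.9625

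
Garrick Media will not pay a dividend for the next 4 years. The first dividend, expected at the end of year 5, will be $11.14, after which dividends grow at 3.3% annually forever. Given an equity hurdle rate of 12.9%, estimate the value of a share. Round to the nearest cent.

Deferred-dividend DDM. At t=4 the remaining stream is a growing perpetuity with first payment D_5 = 11.14.
V_4 = D_5/(r−g) = 11.14/(0.129−0.033) = 116.0417
P₀ = V_4/(1+r)^4 = 116.0417/(1+0.129)^4 = 71.4230

$71.42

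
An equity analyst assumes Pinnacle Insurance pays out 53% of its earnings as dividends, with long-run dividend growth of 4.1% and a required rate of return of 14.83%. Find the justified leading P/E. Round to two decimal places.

4.94

Justified leading P/E = b/(r−g) = 0.53/(0.1483−0.041) = 4.9394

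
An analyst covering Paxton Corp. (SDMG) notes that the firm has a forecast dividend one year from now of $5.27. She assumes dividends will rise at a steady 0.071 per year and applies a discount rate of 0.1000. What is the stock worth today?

Gordon growth model: P₀ = D₁/(r − g), with D₁ = 5.27 given directly.
P₀ = 5.2700 / (0.1 − 0.071) = 5.2700 / 0.029 = 181.7241

$181.72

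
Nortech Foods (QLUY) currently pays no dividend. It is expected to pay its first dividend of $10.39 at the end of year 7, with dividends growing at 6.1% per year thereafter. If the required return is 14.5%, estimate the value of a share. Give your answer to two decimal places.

Deferred-dividend DDM. At t=6 the remaining stream is a growing perpetuity with first payment D_7 = 10.39.
V_6 = D_7/(r−g) = 10.39/(0.145−0.061) = 123.6905
P₀ = V_6/(1+r)^6 = 123.6905/(1+0.145)^6 = 54.8913

$54.89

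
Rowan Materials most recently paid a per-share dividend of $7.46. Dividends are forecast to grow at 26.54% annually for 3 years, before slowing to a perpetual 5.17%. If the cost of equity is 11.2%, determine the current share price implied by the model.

Two-stage DDM. Project D₁…D_3 at 0.2654, terminal growth 0.0517, discount at r = 0.112.
D_1 = 9.4399
D_2 = 11.9452
D_3 = 15.1155
Terminal value at t=3: TV = D_4/(r−g) = 15.8970/(0.112−0.0517) = 263.6312
P₀ = 9.4399/(1+0.112)^1 + 11.9452/(1+0.112)^2 + 15.1155/(1+0.112)^3 + 263.6312/(1+0.112)^3 = 220.8687

$220.87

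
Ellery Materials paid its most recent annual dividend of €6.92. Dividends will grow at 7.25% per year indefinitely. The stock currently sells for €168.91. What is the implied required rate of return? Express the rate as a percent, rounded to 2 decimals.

11.64%

Rearranging the constant-growth DDM: r = D₁/P₀ + g.
D₁ = 6.92 × (1 + 0.0725) = 7.4217.
r = 7.4217 / 168.91 + 0.0725 = 0.04394 + 0.0725 = 0.11644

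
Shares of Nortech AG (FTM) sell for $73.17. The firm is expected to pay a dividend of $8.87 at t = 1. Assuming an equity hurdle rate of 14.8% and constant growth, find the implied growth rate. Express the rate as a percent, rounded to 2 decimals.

From P₀ = D₁/(r − g), the implied growth is g = r − D₁/P₀.
g = 0.148 − 8.87/73.17 = 0.148 − 0.12122 = 0.02678

2.68%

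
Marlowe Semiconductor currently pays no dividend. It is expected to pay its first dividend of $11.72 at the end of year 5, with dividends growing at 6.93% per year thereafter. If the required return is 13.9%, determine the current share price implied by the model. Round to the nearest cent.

Deferred-dividend DDM. At t=4 the remaining stream is a growing perpetuity with first payment D_5 = 11.72.
V_4 = D_5/(r−g) = 11.72/(0.139−0.0693) = 168.1492
P₀ = V_4/(1+r)^4 = 168.1492/(1+0.139)^4 = 99.9079

$99.91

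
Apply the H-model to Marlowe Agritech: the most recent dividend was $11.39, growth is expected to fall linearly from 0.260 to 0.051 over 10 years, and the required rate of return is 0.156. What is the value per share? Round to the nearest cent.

H-model: P₀ = D₀[(1+g_L) + H(g_S−g_L)]/(r−g_L), with H = 10/2 = 5.
P₀ = 11.39 × [(1+0.051) + 5×(0.26−0.051)] / (0.156−0.051)
   = 11.39 × 2.0960 / 0.105 = 227.3661

$227.37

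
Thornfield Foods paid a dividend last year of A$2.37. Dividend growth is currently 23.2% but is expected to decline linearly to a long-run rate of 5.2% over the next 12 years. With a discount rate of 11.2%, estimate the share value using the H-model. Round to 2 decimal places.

A$84.21

H-model: P₀ = D₀[(1+g_L) + H(g_S−g_L)]/(r−g_L), with H = 12/2 = 6.
P₀ = 2.37 × [(1+0.052) + 6×(0.232−0.052)] / (0.112−0.052)
   = 2.37 × 2.1320 / 0.06 = 84.2140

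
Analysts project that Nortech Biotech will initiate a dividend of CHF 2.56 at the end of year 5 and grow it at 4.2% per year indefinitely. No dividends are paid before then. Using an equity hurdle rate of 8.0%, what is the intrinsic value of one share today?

CHF 49.52

Deferred-dividend DDM. At t=4 the remaining stream is a growing perpetuity with first payment D_5 = 2.56.
V_4 = D_5/(r−g) = 2.56/(0.08−0.042) = 67.3684
P₀ = V_4/(1+r)^4 = 67.3684/(1+0.08)^4 = 49.5178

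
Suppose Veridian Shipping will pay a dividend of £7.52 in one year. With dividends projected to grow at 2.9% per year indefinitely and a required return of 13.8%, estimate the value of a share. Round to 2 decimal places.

£68.99

Gordon growth model: P₀ = D₁/(r − g), with D₁ = 7.52 given directly.
P₀ = 7.5200 / (0.138 − 0.029) = 7.5200 / 0.109 = 68.9908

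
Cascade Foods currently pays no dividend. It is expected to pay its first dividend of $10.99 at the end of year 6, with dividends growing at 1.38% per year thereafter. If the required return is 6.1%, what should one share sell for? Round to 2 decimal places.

$173.17

Deferred-dividend DDM. At t=5 the remaining stream is a growing perpetuity with first payment D_6 = 10.99.
V_5 = D_6/(r−g) = 10.99/(0.061−0.0138) = 232.8390
P₀ = V_5/(1+r)^5 = 232.8390/(1+0.061)^5 = 173.1724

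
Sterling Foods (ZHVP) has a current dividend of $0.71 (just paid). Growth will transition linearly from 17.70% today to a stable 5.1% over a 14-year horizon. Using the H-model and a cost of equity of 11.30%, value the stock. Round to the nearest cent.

H-model: P₀ = D₀[(1+g_L) + H(g_S−g_L)]/(r−g_L), with H = 14/2 = 7.
P₀ = 0.71 × [(1+0.051) + 7×(0.177−0.051)] / (0.113−0.051)
   = 0.71 × 1.9330 / 0.062 = 22.1360

$22.14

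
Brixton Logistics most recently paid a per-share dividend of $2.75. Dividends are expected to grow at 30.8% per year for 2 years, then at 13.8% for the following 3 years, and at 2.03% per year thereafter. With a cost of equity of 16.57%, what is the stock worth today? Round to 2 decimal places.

Three-stage DDM. Project D₁…D_5; terminal Gordon value at t=5 with g = 0.0203; discount at r = 0.1657.
D_1 = 3.5970
D_2 = 4.7049
D_3 = 5.3541
D_4 = 6.0930
D_5 = 6.9339
TV_5 = 7.0746/(0.1657−0.0203) = 48.6562
P₀ = Σ Dₜ/(1+r)ᵗ + TV_5/(1+r)^5 = 39.0543

$39.05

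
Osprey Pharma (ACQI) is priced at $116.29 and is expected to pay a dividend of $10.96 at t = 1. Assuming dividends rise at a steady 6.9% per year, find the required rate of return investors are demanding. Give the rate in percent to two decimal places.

Rearranging the constant-growth DDM: r = D₁/P₀ + g.
r = 10.9600 / 116.29 + 0.069 = 0.09425 + 0.069 = 0.16325

16.32%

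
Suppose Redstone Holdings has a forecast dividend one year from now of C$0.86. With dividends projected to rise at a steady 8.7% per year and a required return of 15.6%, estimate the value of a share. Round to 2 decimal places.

C$12.46

Gordon growth model: P₀ = D₁/(r − g), with D₁ = 0.86 given directly.
P₀ = 0.8600 / (0.156 − 0.087) = 0.8600 / 0.069 = 12.4638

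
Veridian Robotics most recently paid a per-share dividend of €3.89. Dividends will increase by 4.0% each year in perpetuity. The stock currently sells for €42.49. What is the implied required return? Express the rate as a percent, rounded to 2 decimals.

13.52%

Rearranging the constant-growth DDM: r = D₁/P₀ + g.
D₁ = 3.89 × (1 + 0.04) = 4.0456.
r = 4.0456 / 42.49 + 0.04 = 0.09521 + 0.04 = 0.13521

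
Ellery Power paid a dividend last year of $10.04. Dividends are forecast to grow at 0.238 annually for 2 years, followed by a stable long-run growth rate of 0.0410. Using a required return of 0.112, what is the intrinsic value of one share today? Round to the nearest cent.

$206.08

Two-stage DDM. Project D₁…D_2 at 0.238, terminal growth 0.041, discount at r = 0.112.
D_1 = 12.4295
D_2 = 15.3877
Terminal value at t=2: TV = D_3/(r−g) = 16.0186/(0.112−0.041) = 225.6147
P₀ = 12.4295/(1+0.112)^1 + 15.3877/(1+0.112)^2 + 225.6147/(1+0.112)^2 = 206.0776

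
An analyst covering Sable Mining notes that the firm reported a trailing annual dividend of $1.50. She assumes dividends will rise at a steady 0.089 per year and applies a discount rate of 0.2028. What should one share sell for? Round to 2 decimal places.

Gordon growth model: P₀ = D₁/(r − g). D₁ = 1.50 × (1 + 0.089) = 1.6335.
P₀ = 1.6335 / (0.2028 − 0.089) = 1.6335 / 0.1138 = 14.3541

$14.35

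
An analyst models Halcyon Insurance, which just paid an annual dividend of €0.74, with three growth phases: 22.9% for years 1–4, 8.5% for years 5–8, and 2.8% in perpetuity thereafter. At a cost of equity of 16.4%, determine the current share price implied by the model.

€11.74

Three-stage DDM. Project D₁…D_8; terminal Gordon value at t=8 with g = 0.028; discount at r = 0.164.
D_1 = 0.9095
D_2 = 1.1177
D_3 = 1.3737
D_4 = 1.6883
D_5 = 1.8318
D_6 = 1.9875
D_7 = 2.1564
D_8 = 2.3397
TV_8 = 2.4052/(0.164−0.028) = 17.6853
P₀ = Σ Dₜ/(1+r)ᵗ + TV_8/(1+r)^8 = 11.7403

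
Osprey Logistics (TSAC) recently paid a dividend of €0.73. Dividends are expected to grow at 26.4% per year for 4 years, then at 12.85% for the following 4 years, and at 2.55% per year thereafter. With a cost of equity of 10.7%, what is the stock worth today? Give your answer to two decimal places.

Three-stage DDM. Project D₁…D_8; terminal Gordon value at t=8 with g = 0.0255; discount at r = 0.107.
D_1 = 0.9227
D_2 = 1.1663
D_3 = 1.4742
D_4 = 1.8634
D_5 = 2.1029
D_6 = 2.3731
D_7 = 2.6780
D_8 = 3.0222
TV_8 = 3.0992/(0.107−0.0255) = 38.0273
P₀ = Σ Dₜ/(1+r)ᵗ + TV_8/(1+r)^8 = 26.1842

€26.18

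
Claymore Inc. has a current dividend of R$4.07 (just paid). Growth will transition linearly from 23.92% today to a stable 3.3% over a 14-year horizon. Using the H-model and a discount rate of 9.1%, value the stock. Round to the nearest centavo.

R$173.77

H-model: P₀ = D₀[(1+g_L) + H(g_S−g_L)]/(r−g_L), with H = 14/2 = 7.
P₀ = 4.07 × [(1+0.033) + 7×(0.2392−0.033)] / (0.091−0.033)
   = 4.07 × 2.4764 / 0.058 = 173.7750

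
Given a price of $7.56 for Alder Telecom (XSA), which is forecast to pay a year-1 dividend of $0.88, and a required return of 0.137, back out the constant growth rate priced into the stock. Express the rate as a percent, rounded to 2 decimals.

From P₀ = D₁/(r − g), the implied growth is g = r − D₁/P₀.
g = 0.137 − 0.88/7.56 = 0.137 − 0.11640 = 0.02060

2.06%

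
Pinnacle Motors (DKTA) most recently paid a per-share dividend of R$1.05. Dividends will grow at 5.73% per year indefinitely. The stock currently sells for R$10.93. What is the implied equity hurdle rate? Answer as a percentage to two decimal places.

Rearranging the constant-growth DDM: r = D₁/P₀ + g.
D₁ = 1.05 × (1 + 0.0573) = 1.1102.
r = 1.1102 / 10.93 + 0.0573 = 0.10157 + 0.0573 = 0.15887

15.89%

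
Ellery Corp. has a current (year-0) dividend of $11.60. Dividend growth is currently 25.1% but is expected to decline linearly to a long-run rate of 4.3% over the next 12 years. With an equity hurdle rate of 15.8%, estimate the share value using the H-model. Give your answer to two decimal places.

H-model: P₀ = D₀[(1+g_L) + H(g_S−g_L)]/(r−g_L), with H = 12/2 = 6.
P₀ = 11.60 × [(1+0.043) + 6×(0.251−0.043)] / (0.158−0.043)
   = 11.60 × 2.2910 / 0.115 = 231.0922

$231.09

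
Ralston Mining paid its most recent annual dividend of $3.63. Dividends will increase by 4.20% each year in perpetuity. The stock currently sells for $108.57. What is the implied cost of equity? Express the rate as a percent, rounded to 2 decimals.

7.68%

Rearranging the constant-growth DDM: r = D₁/P₀ + g.
D₁ = 3.63 × (1 + 0.042) = 3.7825.
r = 3.7825 / 108.57 + 0.042 = 0.03484 + 0.042 = 0.07684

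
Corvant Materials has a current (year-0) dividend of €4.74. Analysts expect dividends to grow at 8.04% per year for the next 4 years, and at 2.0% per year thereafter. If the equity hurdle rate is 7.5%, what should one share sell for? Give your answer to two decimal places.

€108.88

Two-stage DDM. Project D₁…D_4 at 0.0804, terminal growth 0.02, discount at r = 0.075.
D_1 = 5.1211
D_2 = 5.5328
D_3 = 5.9777
D_4 = 6.4583
Terminal value at t=4: TV = D_5/(r−g) = 6.5874/(0.075−0.02) = 119.7717
P₀ = 5.1211/(1+0.075)^1 + 5.5328/(1+0.075)^2 + 5.9777/(1+0.075)^3 + 6.4583/(1+0.075)^4 + 119.7717/(1+0.075)^4 = 108.8844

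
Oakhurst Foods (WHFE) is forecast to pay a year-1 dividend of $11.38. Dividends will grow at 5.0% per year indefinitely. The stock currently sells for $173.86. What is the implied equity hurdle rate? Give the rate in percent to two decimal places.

11.55%

Rearranging the constant-growth DDM: r = D₁/P₀ + g.
r = 11.3800 / 173.86 + 0.05 = 0.06545 + 0.05 = 0.11545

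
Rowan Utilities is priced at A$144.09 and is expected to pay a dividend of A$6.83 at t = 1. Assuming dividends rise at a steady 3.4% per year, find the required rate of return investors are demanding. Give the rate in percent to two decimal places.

Rearranging the constant-growth DDM: r = D₁/P₀ + g.
r = 6.8300 / 144.09 + 0.034 = 0.04740 + 0.034 = 0.08140

8.14%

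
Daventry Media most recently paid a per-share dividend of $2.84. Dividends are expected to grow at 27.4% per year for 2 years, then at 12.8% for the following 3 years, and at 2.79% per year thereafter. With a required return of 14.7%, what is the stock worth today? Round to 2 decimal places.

Three-stage DDM. Project D₁…D_5; terminal Gordon value at t=5 with g = 0.0279; discount at r = 0.147.
D_1 = 3.6182
D_2 = 4.6095
D_3 = 5.1996
D_4 = 5.8651
D_5 = 6.6158
TV_5 = 6.8004/(0.147−0.0279) = 57.0984
P₀ = Σ Dₜ/(1+r)ᵗ + TV_5/(1+r)^5 = 45.5861

$45.59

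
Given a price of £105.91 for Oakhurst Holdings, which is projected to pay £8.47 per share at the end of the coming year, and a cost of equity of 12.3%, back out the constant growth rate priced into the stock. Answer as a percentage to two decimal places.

From P₀ = D₁/(r − g), the implied growth is g = r − D₁/P₀.
g = 0.123 − 8.47/105.91 = 0.123 − 0.07997 = 0.04303

4.30%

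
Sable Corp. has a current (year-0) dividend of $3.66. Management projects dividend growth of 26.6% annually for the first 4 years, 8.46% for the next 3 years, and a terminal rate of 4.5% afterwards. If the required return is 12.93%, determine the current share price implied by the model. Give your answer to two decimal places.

$99.13

Three-stage DDM. Project D₁…D_7; terminal Gordon value at t=7 with g = 0.045; discount at r = 0.1293.
D_1 = 4.6336
D_2 = 5.8661
D_3 = 7.4265
D_4 = 9.4019
D_5 = 10.1973
D_6 = 11.0600
D_7 = 11.9957
TV_7 = 12.5355/(0.1293−0.045) = 148.7008
P₀ = Σ Dₜ/(1+r)ᵗ + TV_7/(1+r)^7 = 99.1266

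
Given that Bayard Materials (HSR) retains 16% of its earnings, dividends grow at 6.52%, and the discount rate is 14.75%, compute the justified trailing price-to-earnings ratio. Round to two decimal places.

Payout ratio b = 1 − 0.16 = 0.84.
Justified trailing P/E = b(1+g)/(r−g) = 0.84×(1+0.0652)/(0.1475−0.0652) = 10.8720

10.87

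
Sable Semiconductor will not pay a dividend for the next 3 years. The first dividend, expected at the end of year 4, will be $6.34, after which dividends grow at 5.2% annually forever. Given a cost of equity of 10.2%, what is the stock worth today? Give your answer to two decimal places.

Deferred-dividend DDM. At t=3 the remaining stream is a growing perpetuity with first payment D_4 = 6.34.
V_3 = D_4/(r−g) = 6.34/(0.102−0.052) = 126.8000
P₀ = V_3/(1+r)^3 = 126.8000/(1+0.102)^3 = 94.7490

$94.75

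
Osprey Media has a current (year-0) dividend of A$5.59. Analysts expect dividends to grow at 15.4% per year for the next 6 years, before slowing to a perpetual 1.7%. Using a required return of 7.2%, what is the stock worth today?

Two-stage DDM. Project D₁…D_6 at 0.154, terminal growth 0.017, discount at r = 0.072.
D_1 = 6.4509
D_2 = 7.4443
D_3 = 8.5907
D_4 = 9.9137
D_5 = 11.4404
D_6 = 13.2022
Terminal value at t=6: TV = D_7/(r−g) = 13.4266/(0.072−0.017) = 244.1209
P₀ = 6.4509/(1+0.072)^1 + 7.4443/(1+0.072)^2 + 8.5907/(1+0.072)^3 + 9.9137/(1+0.072)^4 + 11.4404/(1+0.072)^5 + 13.2022/(1+0.072)^6 + 244.1209/(1+0.072)^6 = 204.6115

A$204.61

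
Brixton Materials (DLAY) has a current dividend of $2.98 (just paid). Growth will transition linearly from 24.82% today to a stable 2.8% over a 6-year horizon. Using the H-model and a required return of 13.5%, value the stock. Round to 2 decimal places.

H-model: P₀ = D₀[(1+g_L) + H(g_S−g_L)]/(r−g_L), with H = 6/2 = 3.
P₀ = 2.98 × [(1+0.028) + 3×(0.2482−0.028)] / (0.135−0.028)
   = 2.98 × 1.6886 / 0.107 = 47.0283

$47.03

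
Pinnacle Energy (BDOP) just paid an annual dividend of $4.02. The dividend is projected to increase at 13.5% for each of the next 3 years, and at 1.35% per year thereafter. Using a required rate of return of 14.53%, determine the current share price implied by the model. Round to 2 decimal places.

Two-stage DDM. Project D₁…D_3 at 0.135, terminal growth 0.0135, discount at r = 0.1453.
D_1 = 4.5627
D_2 = 5.1787
D_3 = 5.8778
Terminal value at t=3: TV = D_4/(r−g) = 5.9571/(0.1453−0.0135) = 45.1983
P₀ = 4.5627/(1+0.1453)^1 + 5.1787/(1+0.1453)^2 + 5.8778/(1+0.1453)^3 + 45.1983/(1+0.1453)^3 = 41.9304

$41.93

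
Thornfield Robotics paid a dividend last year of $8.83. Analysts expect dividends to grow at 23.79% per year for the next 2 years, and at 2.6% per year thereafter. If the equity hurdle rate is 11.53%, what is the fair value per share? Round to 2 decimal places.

Two-stage DDM. Project D₁…D_2 at 0.2379, terminal growth 0.026, discount at r = 0.1153.
D_1 = 10.9307
D_2 = 13.5311
Terminal value at t=2: TV = D_3/(r−g) = 13.8829/(0.1153−0.026) = 155.4632
P₀ = 10.9307/(1+0.1153)^1 + 13.5311/(1+0.1153)^2 + 155.4632/(1+0.1153)^2 = 145.6597

$145.66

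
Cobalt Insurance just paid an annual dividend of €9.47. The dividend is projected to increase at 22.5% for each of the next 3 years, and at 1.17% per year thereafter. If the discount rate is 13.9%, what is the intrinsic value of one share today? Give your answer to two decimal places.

€126.55

Two-stage DDM. Project D₁…D_3 at 0.225, terminal growth 0.0117, discount at r = 0.139.
D_1 = 11.6008
D_2 = 14.2109
D_3 = 17.4084
Terminal value at t=3: TV = D_4/(r−g) = 17.6121/(0.139−0.0117) = 138.3508
P₀ = 11.6008/(1+0.139)^1 + 14.2109/(1+0.139)^2 + 17.4084/(1+0.139)^3 + 138.3508/(1+0.139)^3 = 126.5492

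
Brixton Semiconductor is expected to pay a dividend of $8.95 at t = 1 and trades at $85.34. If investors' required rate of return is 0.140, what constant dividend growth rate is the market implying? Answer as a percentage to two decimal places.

3.51%

From P₀ = D₁/(r − g), the implied growth is g = r − D₁/P₀.
g = 0.14 − 8.95/85.34 = 0.14 − 0.10487 = 0.03513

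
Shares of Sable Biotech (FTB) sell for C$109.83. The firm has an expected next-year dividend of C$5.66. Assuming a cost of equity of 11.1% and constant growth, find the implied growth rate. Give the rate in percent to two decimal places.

5.95%

From P₀ = D₁/(r − g), the implied growth is g = r − D₁/P₀.
g = 0.111 − 5.66/109.83 = 0.111 − 0.05153 = 0.05947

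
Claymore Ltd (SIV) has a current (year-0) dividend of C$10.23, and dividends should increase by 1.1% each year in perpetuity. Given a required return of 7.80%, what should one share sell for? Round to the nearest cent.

Gordon growth model: P₀ = D₁/(r − g). D₁ = 10.23 × (1 + 0.011) = 10.3425.
P₀ = 10.3425 / (0.078 − 0.011) = 10.3425 / 0.067 = 154.3661

C$154.37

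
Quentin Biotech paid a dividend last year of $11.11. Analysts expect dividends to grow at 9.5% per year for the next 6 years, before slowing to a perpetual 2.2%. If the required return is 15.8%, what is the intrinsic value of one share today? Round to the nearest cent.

$114.74

Two-stage DDM. Project D₁…D_6 at 0.095, terminal growth 0.022, discount at r = 0.158.
D_1 = 12.1654
D_2 = 13.3212
D_3 = 14.5867
D_4 = 15.9724
D_5 = 17.4898
D_6 = 19.1513
Terminal value at t=6: TV = D_7/(r−g) = 19.5727/(0.158−0.022) = 143.9166
P₀ = 12.1654/(1+0.158)^1 + 13.3212/(1+0.158)^2 + 14.5867/(1+0.158)^3 + 15.9724/(1+0.158)^4 + 17.4898/(1+0.158)^5 + 19.1513/(1+0.158)^6 + 143.9166/(1+0.158)^6 = 114.7415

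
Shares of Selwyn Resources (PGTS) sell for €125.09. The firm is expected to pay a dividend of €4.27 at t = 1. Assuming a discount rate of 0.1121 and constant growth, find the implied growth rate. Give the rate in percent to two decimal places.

7.80%

From P₀ = D₁/(r − g), the implied growth is g = r − D₁/P₀.
g = 0.1121 − 4.27/125.09 = 0.1121 − 0.03414 = 0.07796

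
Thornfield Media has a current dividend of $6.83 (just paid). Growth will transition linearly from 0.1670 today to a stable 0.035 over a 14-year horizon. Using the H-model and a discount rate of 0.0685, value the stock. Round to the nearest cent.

$399.40

H-model: P₀ = D₀[(1+g_L) + H(g_S−g_L)]/(r−g_L), with H = 14/2 = 7.
P₀ = 6.83 × [(1+0.035) + 7×(0.167−0.035)] / (0.0685−0.035)
   = 6.83 × 1.9590 / 0.0335 = 399.4021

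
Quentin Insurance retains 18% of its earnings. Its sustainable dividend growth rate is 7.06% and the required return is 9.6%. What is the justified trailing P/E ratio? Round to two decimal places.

Payout ratio b = 1 − 0.18 = 0.82.
Justified trailing P/E = b(1+g)/(r−g) = 0.82×(1+0.0706)/(0.096−0.0706) = 34.5627

34.56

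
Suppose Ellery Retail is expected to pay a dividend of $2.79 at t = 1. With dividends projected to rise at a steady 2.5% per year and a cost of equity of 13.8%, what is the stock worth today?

$24.69

Gordon growth model: P₀ = D₁/(r − g), with D₁ = 2.79 given directly.
P₀ = 2.7900 / (0.138 − 0.025) = 2.7900 / 0.113 = 24.6903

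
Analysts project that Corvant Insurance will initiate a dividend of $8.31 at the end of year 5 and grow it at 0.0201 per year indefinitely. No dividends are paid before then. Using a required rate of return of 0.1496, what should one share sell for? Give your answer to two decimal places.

$36.74

Deferred-dividend DDM. At t=4 the remaining stream is a growing perpetuity with first payment D_5 = 8.31.
V_4 = D_5/(r−g) = 8.31/(0.1496−0.0201) = 64.1699
P₀ = V_4/(1+r)^4 = 64.1699/(1+0.1496)^4 = 36.7404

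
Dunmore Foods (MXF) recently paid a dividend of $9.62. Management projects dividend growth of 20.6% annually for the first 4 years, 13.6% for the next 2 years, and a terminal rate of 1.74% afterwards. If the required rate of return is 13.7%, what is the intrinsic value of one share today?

$172.40

Three-stage DDM. Project D₁…D_6; terminal Gordon value at t=6 with g = 0.0174; discount at r = 0.137.
D_1 = 11.6017
D_2 = 13.9917
D_3 = 16.8740
D_4 = 20.3500
D_5 = 23.1176
D_6 = 26.2616
TV_6 = 26.7185/(0.137−0.0174) = 223.3992
P₀ = Σ Dₜ/(1+r)ᵗ + TV_6/(1+r)^6 = 172.4036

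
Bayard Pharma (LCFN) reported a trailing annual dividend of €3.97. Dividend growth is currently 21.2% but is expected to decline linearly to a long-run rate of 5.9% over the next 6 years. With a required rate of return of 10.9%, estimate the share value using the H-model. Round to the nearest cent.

H-model: P₀ = D₀[(1+g_L) + H(g_S−g_L)]/(r−g_L), with H = 6/2 = 3.
P₀ = 3.97 × [(1+0.059) + 3×(0.212−0.059)] / (0.109−0.059)
   = 3.97 × 1.5180 / 0.05 = 120.5292

€120.53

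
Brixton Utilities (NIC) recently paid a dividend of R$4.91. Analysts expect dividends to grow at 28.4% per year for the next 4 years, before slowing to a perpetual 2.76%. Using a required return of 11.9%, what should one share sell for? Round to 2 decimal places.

R$123.73

Two-stage DDM. Project D₁…D_4 at 0.284, terminal growth 0.0276, discount at r = 0.119.
D_1 = 6.3044
D_2 = 8.0949
D_3 = 10.3939
D_4 = 13.3457
Terminal value at t=4: TV = D_5/(r−g) = 13.7140/(0.119−0.0276) = 150.0443
P₀ = 6.3044/(1+0.119)^1 + 8.0949/(1+0.119)^2 + 10.3939/(1+0.119)^3 + 13.3457/(1+0.119)^4 + 150.0443/(1+0.119)^4 = 123.7257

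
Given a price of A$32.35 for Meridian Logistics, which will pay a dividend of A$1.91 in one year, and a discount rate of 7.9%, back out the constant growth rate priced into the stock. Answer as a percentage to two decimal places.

From P₀ = D₁/(r − g), the implied growth is g = r − D₁/P₀.
g = 0.079 − 1.91/32.35 = 0.079 − 0.05904 = 0.01996

2.00%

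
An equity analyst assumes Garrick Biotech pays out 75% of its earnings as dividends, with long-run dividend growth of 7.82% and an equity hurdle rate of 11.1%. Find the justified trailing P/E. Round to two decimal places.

24.65

Justified trailing P/E = b(1+g)/(r−g) = 0.75×(1+0.0782)/(0.111−0.0782) = 24.6540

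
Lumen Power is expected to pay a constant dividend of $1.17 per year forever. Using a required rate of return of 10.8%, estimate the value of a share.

$10.83

Zero-growth DDM (perpetuity): P₀ = D/r = 1.17 / 0.108 = 10.8333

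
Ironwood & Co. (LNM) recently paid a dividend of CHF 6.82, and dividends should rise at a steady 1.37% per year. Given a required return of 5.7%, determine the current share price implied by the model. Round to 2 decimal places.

CHF 159.66

Gordon growth model: P₀ = D₁/(r − g). D₁ = 6.82 × (1 + 0.0137) = 6.9134.
P₀ = 6.9134 / (0.057 − 0.0137) = 6.9134 / 0.0433 = 159.6636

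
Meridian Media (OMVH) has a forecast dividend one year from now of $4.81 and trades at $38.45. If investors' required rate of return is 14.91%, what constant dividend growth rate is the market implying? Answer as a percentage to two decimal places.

From P₀ = D₁/(r − g), the implied growth is g = r − D₁/P₀.
g = 0.1491 − 4.81/38.45 = 0.1491 − 0.12510 = 0.02400

2.40%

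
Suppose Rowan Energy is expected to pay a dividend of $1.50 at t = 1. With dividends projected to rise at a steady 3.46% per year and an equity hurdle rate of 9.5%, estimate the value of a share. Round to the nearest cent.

$24.83

Gordon growth model: P₀ = D₁/(r − g), with D₁ = 1.50 given directly.
P₀ = 1.5000 / (0.095 − 0.0346) = 1.5000 / 0.0604 = 24.8344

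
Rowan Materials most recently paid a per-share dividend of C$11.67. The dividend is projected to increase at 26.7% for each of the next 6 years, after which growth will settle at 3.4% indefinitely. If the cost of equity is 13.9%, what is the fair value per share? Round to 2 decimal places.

C$321.07

Two-stage DDM. Project D₁…D_6 at 0.267, terminal growth 0.034, discount at r = 0.139.
D_1 = 14.7859
D_2 = 18.7337
D_3 = 23.7356
D_4 = 30.0730
D_5 = 38.1025
D_6 = 48.2759
Terminal value at t=6: TV = D_7/(r−g) = 49.9173/(0.139−0.034) = 475.4029
P₀ = 14.7859/(1+0.139)^1 + 18.7337/(1+0.139)^2 + 23.7356/(1+0.139)^3 + 30.0730/(1+0.139)^4 + 38.1025/(1+0.139)^5 + 48.2759/(1+0.139)^6 + 475.4029/(1+0.139)^6 = 321.0700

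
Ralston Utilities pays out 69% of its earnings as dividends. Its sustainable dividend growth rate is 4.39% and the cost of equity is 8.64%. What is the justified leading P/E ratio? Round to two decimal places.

16.24

Justified leading P/E = b/(r−g) = 0.69/(0.0864−0.0439) = 16.2353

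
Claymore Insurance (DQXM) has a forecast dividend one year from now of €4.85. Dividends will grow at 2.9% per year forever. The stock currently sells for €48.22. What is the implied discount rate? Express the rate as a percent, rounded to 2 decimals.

12.96%

Rearranging the constant-growth DDM: r = D₁/P₀ + g.
r = 4.8500 / 48.22 + 0.029 = 0.10058 + 0.029 = 0.12958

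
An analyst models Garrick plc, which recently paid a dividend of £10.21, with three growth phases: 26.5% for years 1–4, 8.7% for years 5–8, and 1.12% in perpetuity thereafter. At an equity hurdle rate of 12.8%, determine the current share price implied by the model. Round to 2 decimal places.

Three-stage DDM. Project D₁…D_8; terminal Gordon value at t=8 with g = 0.0112; discount at r = 0.128.
D_1 = 12.9157
D_2 = 16.3383
D_3 = 20.6679
D_4 = 26.1450
D_5 = 28.4196
D_6 = 30.8921
D_7 = 33.5797
D_8 = 36.5011
TV_8 = 36.9099/(0.128−0.0112) = 316.0096
P₀ = Σ Dₜ/(1+r)ᵗ + TV_8/(1+r)^8 = 234.3435

£234.34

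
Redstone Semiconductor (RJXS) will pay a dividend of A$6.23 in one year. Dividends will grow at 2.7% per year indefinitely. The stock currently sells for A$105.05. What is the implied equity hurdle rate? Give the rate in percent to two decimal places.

8.63%

Rearranging the constant-growth DDM: r = D₁/P₀ + g.
r = 6.2300 / 105.05 + 0.027 = 0.05931 + 0.027 = 0.08631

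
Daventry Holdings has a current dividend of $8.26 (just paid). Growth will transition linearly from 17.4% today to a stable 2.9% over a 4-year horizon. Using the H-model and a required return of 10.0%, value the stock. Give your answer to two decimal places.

$153.45

H-model: P₀ = D₀[(1+g_L) + H(g_S−g_L)]/(r−g_L), with H = 4/2 = 2.
P₀ = 8.26 × [(1+0.029) + 2×(0.174−0.029)] / (0.1−0.029)
   = 8.26 × 1.3190 / 0.071 = 153.4499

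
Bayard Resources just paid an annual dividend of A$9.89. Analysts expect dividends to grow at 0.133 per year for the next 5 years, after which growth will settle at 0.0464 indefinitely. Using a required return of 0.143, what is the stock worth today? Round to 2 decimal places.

A$150.69

Two-stage DDM. Project D₁…D_5 at 0.133, terminal growth 0.0464, discount at r = 0.143.
D_1 = 11.2054
D_2 = 12.6957
D_3 = 14.3842
D_4 = 16.2973
D_5 = 18.4649
Terminal value at t=5: TV = D_6/(r−g) = 19.3216/(0.143−0.0464) = 200.0168
P₀ = 11.2054/(1+0.143)^1 + 12.6957/(1+0.143)^2 + 14.3842/(1+0.143)^3 + 16.2973/(1+0.143)^4 + 18.4649/(1+0.143)^5 + 200.0168/(1+0.143)^5 = 150.6934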